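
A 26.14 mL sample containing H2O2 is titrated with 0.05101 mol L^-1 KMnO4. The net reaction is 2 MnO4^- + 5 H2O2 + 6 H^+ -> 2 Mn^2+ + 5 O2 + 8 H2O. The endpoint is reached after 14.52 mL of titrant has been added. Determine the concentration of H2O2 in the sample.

0.0708 M

n(KMnO4) = 0.05101 x 0.01452 = 0.0007407 mol.
From the balanced equation, 2 mol KMnO4 reacts with 5 mol H2O2, so n(H2O2) = 0.0007407 x 5/2 = 0.001852 mol.
[H2O2] = 0.001852 / 0.02614 L = 0.0708 M.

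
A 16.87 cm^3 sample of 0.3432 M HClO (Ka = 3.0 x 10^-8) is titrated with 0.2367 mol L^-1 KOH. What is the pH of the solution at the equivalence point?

10.33

n(HClO) = 0.3432 x 0.01687 = 0.005790 mol; V(KOH) at equivalence = 0.005790/0.2367 = 0.02446 L.
At equivalence all the acid is converted to ClO-; total volume = 0.01687 + 0.02446 = 0.04133 L, so [ClO-] = 0.005790/0.04133 = 0.1401 M.
Kb = Kw/Ka = 1.0e-14 / 3.0 x 10^-8 = 3.33e-7.
[OH^-] = sqrt(Kb x [ClO-]) = sqrt(3.33e-7 x 0.1401) = 0.000216 M.
pOH = 3.67, so pH = 14.00 - 3.67 = 10.33.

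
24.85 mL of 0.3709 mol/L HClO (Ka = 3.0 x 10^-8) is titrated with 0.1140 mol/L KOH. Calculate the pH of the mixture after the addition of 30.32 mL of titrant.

7.30

Initial n(HClO) = 0.3709 x 0.02485 = 0.009217 mol.
n(KOH) added = 0.1140 x 0.03032 = 0.003456 mol, converting that many moles of HClO to ClO-.
Remaining n(HClO) = 0.005760 mol; n(ClO-) = 0.003456 mol.
By Henderson-Hasselbalch, pH = pKa + log([A^-]/[HA]) = 7.52 + log(0.003456/0.005760) = 7.52 + (-0.22) = 7.30.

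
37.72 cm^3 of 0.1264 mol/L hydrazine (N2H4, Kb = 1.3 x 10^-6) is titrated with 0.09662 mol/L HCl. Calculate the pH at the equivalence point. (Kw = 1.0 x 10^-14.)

n(N2H4) = 0.1264 x 0.03772 = 0.004768 mol; V(HCl) at equivalence = 0.004768/0.09662 = 0.04935 L.
At equivalence the base is fully converted to N2H5+; total volume = 0.08707 L, so [N2H5+] = 0.004768/0.08707 = 0.05476 M.
Ka(N2H5+) = Kw/Kb = 1.0e-14 / 1.3 x 10^-6 = 7.69e-9.
[H^+] = sqrt(Ka x [N2H5+]) = sqrt(7.69e-9 x 0.05476) = 2.05e-5 M.
pH = -log(2.05e-5) = 4.69.

4.69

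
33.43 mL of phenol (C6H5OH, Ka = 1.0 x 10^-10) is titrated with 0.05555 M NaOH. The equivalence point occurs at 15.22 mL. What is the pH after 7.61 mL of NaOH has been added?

10.00

7.61 mL is exactly half the equivalence volume (15.22/2), i.e. the half-equivalence point.
There, n(HA) = n(A^-), so pH = pKa = -log(1.0 x 10^-10) = 10.00.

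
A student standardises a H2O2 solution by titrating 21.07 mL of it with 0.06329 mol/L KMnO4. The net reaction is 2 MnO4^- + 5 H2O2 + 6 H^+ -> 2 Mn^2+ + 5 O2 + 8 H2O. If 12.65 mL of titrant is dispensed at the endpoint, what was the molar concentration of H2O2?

n(KMnO4) = 0.06329 x 0.01265 = 0.0008006 mol.
From the balanced equation, 2 mol KMnO4 reacts with 5 mol H2O2, so n(H2O2) = 0.0008006 x 5/2 = 0.002002 mol.
[H2O2] = 0.002002 / 0.02107 L = 0.0950 M.

0.0950 M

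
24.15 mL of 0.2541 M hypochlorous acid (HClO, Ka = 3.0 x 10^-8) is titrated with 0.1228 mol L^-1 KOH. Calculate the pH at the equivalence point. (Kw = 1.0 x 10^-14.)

n(HClO) = 0.2541 x 0.02415 = 0.006137 mol; V(KOH) at equivalence = 0.006137/0.1228 = 0.04997 L.
At equivalence all the acid is converted to ClO-; total volume = 0.02415 + 0.04997 = 0.07412 L, so [ClO-] = 0.006137/0.07412 = 0.08279 M.
Kb = Kw/Ka = 1.0e-14 / 3.0 x 10^-8 = 3.33e-7.
[OH^-] = sqrt(Kb x [ClO-]) = sqrt(3.33e-7 x 0.08279) = 0.000166 M.
pOH = 3.78, so pH = 14.00 - 3.78 = 10.22.

10.22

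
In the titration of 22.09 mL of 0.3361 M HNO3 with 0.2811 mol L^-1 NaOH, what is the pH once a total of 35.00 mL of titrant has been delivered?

n(acid) = 0.3361 x 0.02209 = 0.007424 mol; n(NaOH) added = 0.2811 x 0.03500 = 0.009839 mol.
Base is in excess by 0.009839 - 0.007424 = 0.002414 mol in a total volume of 0.05709 L.
[OH^-] = 0.002414/0.05709 = 0.04229 M, so pOH = 1.37 and pH = 14.00 - 1.37 = 12.63.

12.63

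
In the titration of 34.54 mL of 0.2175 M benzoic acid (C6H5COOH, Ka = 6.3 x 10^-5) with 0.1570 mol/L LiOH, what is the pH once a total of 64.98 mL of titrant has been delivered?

n(acid) = 0.2175 x 0.03454 = 0.007512 mol; n(LiOH) added = 0.1570 x 0.06498 = 0.01020 mol.
Base is in excess by 0.01020 - 0.007512 = 0.002689 mol in a total volume of 0.09952 L.
[OH^-] = 0.002689/0.09952 = 0.02702 M, so pOH = 1.57 and pH = 14.00 - 1.57 = 12.43.

12.43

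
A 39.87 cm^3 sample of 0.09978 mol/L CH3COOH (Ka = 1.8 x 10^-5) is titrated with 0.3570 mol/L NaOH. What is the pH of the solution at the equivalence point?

n(CH3COOH) = 0.09978 x 0.03987 = 0.003978 mol; V(NaOH) at equivalence = 0.003978/0.3570 = 0.01114 L.
At equivalence all the acid is converted to CH3COO-; total volume = 0.03987 + 0.01114 = 0.05101 L, so [CH3COO-] = 0.003978/0.05101 = 0.07798 M.
Kb = Kw/Ka = 1.0e-14 / 1.8 x 10^-5 = 5.56e-10.
[OH^-] = sqrt(Kb x [CH3COO-]) = sqrt(5.56e-10 x 0.07798) = 6.58e-6 M.
pOH = 5.18, so pH = 14.00 - 5.18 = 8.82.

8.82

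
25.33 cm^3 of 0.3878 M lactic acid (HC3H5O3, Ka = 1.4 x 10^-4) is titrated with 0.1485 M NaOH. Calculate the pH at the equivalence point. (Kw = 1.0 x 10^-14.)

8.44

n(HC3H5O3) = 0.3878 x 0.02533 = 0.009823 mol; V(NaOH) at equivalence = 0.009823/0.1485 = 0.06615 L.
At equivalence all the acid is converted to C3H5O3-; total volume = 0.02533 + 0.06615 = 0.09148 L, so [C3H5O3-] = 0.009823/0.09148 = 0.1074 M.
Kb = Kw/Ka = 1.0e-14 / 1.4 x 10^-4 = 7.14e-11.
[OH^-] = sqrt(Kb x [C3H5O3-]) = sqrt(7.14e-11 x 0.1074) = 2.77e-6 M.
pOH = 5.56, so pH = 14.00 - 5.56 = 8.44.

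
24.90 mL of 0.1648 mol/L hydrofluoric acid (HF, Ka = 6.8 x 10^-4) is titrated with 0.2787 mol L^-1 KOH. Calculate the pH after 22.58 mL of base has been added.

12.66

n(acid) = 0.1648 x 0.02490 = 0.004104 mol; n(KOH) added = 0.2787 x 0.02258 = 0.006293 mol.
Base is in excess by 0.006293 - 0.004104 = 0.002190 mol in a total volume of 0.04748 L.
[OH^-] = 0.002190/0.04748 = 0.04611 M, so pOH = 1.34 and pH = 14.00 - 1.34 = 12.66.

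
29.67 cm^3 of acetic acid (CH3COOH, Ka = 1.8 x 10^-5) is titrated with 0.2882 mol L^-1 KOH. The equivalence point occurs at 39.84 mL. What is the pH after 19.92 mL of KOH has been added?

4.74

19.92 mL is exactly half the equivalence volume (39.84/2), i.e. the half-equivalence point.
There, n(HA) = n(A^-), so pH = pKa = -log(1.8 x 10^-5) = 4.74.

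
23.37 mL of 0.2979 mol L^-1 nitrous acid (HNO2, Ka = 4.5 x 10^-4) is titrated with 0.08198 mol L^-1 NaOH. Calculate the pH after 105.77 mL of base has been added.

12.12

n(acid) = 0.2979 x 0.02337 = 0.006962 mol; n(NaOH) added = 0.08198 x 0.1058 = 0.008671 mol.
Base is in excess by 0.008671 - 0.006962 = 0.001709 mol in a total volume of 0.1291 L.
[OH^-] = 0.001709/0.1291 = 0.01323 M, so pOH = 1.88 and pH = 14.00 - 1.88 = 12.12.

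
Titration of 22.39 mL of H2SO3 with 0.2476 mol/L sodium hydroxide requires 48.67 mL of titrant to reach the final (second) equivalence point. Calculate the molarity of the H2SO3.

n(NaOH) = 0.2476 x 0.04867 = 0.01205 mol.
At the final (second) equivalence point, 2 mol OH^- react per mol H2SO3, so n(H2SO3) = 0.01205 / 2 = 0.006025 mol.
[H2SO3] = 0.006025 / 0.02239 L = 0.269 M.

0.269 M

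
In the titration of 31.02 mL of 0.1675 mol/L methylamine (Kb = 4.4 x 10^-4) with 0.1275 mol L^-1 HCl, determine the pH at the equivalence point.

n(CH3NH2) = 0.1675 x 0.03102 = 0.005196 mol; V(HCl) at equivalence = 0.005196/0.1275 = 0.04075 L.
At equivalence the base is fully converted to CH3NH3+; total volume = 0.07177 L, so [CH3NH3+] = 0.005196/0.07177 = 0.07239 M.
Ka(CH3NH3+) = Kw/Kb = 1.0e-14 / 4.4 x 10^-4 = 2.27e-11.
[H^+] = sqrt(Ka x [CH3NH3+]) = sqrt(2.27e-11 x 0.07239) = 1.28e-6 M.
pH = -log(1.28e-6) = 5.89.

5.89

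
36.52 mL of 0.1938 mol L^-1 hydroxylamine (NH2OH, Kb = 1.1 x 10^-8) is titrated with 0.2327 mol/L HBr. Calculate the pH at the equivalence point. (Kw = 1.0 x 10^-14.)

n(NH2OH) = 0.1938 x 0.03652 = 0.007078 mol; V(HBr) at equivalence = 0.007078/0.2327 = 0.03042 L.
At equivalence the base is fully converted to NH3OH+; total volume = 0.06694 L, so [NH3OH+] = 0.007078/0.06694 = 0.1057 M.
Ka(NH3OH+) = Kw/Kb = 1.0e-14 / 1.1 x 10^-8 = 9.09e-7.
[H^+] = sqrt(Ka x [NH3OH+]) = sqrt(9.09e-7 x 0.1057) = 0.000310 M.
pH = -log(0.000310) = 3.51.

3.51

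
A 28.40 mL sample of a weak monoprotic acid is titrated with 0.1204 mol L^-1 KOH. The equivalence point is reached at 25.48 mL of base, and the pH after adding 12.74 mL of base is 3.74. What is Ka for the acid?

1.8 x 10^-4

12.74 mL is half of the equivalence volume, so this is the half-equivalence point where [HA] = [A^-].
At half-equivalence pH = pKa, so pKa = 3.74.
Ka = 10^(-3.74) = 1.8 x 10^-4.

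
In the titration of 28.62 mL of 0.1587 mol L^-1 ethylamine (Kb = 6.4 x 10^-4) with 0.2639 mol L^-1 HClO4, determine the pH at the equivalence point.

n(C2H5NH2) = 0.1587 x 0.02862 = 0.004542 mol; V(HClO4) at equivalence = 0.004542/0.2639 = 0.01721 L.
At equivalence the base is fully converted to C2H5NH3+; total volume = 0.04583 L, so [C2H5NH3+] = 0.004542/0.04583 = 0.09910 M.
Ka(C2H5NH3+) = Kw/Kb = 1.0e-14 / 6.4 x 10^-4 = 1.56e-11.
[H^+] = sqrt(Ka x [C2H5NH3+]) = sqrt(1.56e-11 x 0.09910) = 1.24e-6 M.
pH = -log(1.24e-6) = 5.91.

5.91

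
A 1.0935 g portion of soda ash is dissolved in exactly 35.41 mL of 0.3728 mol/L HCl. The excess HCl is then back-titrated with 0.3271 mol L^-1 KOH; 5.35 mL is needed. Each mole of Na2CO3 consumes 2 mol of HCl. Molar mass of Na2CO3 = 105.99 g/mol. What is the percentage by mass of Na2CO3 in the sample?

Total n(HCl) added = 0.3728 x 0.03541 = 0.01320 mol.
n(KOH) used = 0.3271 x 0.005350 = 0.001750 mol, which equals the excess n(HCl).
So n(HCl) consumed by the sample = 0.01320 - 0.001750 = 0.01145 mol.
n(Na2CO3) = 0.01145 / 2 = 0.005725 mol.
mass Na2CO3 = 0.005725 x 105.99 = 0.6068 g, so %Na2CO3 = 0.6068/1.0935 x 100 = 55.5%.

55.5%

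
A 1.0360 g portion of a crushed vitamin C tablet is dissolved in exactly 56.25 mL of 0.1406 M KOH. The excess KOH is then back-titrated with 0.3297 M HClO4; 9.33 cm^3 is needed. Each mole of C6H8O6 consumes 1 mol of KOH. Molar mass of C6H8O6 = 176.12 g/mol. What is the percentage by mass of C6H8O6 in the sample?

Total n(KOH) added = 0.1406 x 0.05625 = 0.007909 mol.
n(HClO4) used = 0.3297 x 0.009330 = 0.003076 mol, which equals the excess n(KOH).
So n(KOH) consumed by the sample = 0.007909 - 0.003076 = 0.004833 mol.
n(C6H8O6) = 0.004833 / 1 = 0.004833 mol.
mass C6H8O6 = 0.004833 x 176.12 = 0.8511 g, so %C6H8O6 = 0.8511/1.0360 x 100 = 82.2%.

82.2%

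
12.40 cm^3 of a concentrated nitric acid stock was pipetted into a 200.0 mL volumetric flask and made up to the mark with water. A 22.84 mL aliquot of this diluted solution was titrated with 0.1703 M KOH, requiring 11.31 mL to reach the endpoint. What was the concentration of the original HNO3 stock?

n(KOH) = 0.1703 x 0.01131 = 0.001926 mol.
n(HNO3) in the aliquot = 0.001926 mol.
[diluted HNO3] = 0.001926 / 0.02284 = 0.08433 M.
Dilution factor = 200.0/12.40 = 16.13, so [stock] = 0.08433 x 16.13 = 1.36 M.

1.36 M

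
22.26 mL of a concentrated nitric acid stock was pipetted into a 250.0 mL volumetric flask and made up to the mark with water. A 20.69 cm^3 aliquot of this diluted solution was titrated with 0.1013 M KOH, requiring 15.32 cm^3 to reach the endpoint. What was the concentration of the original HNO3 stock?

n(KOH) = 0.1013 x 0.01532 = 0.001552 mol.
n(HNO3) in the aliquot = 0.001552 mol.
[diluted HNO3] = 0.001552 / 0.02069 = 0.07501 M.
Dilution factor = 250.0/22.26 = 11.23, so [stock] = 0.07501 x 11.23 = 0.842 M.

0.842 M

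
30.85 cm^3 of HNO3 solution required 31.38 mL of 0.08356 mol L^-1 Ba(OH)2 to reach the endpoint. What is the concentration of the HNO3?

n(Ba(OH)2) delivered = 0.08356 x 0.03138 = 0.002622 mol.
The reaction is 2 HNO3 + 1 Ba(OH)2, so n(HNO3) = 0.002622 x 2/1 = 0.005244 mol.
[HNO3] = 0.005244 mol / 0.03085 L = 0.170 M.

0.170 M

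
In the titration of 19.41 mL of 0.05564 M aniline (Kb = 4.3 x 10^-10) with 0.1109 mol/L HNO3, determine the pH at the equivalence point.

3.03

n(C6H5NH2) = 0.05564 x 0.01941 = 0.001080 mol; V(HNO3) at equivalence = 0.001080/0.1109 = 0.009738 L.
At equivalence the base is fully converted to C6H5NH3+; total volume = 0.02915 L, so [C6H5NH3+] = 0.001080/0.02915 = 0.03705 M.
Ka(C6H5NH3+) = Kw/Kb = 1.0e-14 / 4.3 x 10^-10 = 2.33e-5.
[H^+] = sqrt(Ka x [C6H5NH3+]) = sqrt(2.33e-5 x 0.03705) = 0.000928 M.
pH = -log(0.000928) = 3.03.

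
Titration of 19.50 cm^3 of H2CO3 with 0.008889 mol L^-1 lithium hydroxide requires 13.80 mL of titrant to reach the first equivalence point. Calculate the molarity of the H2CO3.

0.00629 M

n(LiOH) = 0.008889 x 0.01380 = 0.0001227 mol.
At the first equivalence point, 1 mol OH^- react per mol H2CO3, so n(H2CO3) = 0.0001227 / 1 = 0.0001227 mol.
[H2CO3] = 0.0001227 / 0.01950 L = 0.00629 M.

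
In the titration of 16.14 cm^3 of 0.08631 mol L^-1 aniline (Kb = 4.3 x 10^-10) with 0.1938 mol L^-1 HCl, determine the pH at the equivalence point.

n(C6H5NH2) = 0.08631 x 0.01614 = 0.001393 mol; V(HCl) at equivalence = 0.001393/0.1938 = 0.007188 L.
At equivalence the base is fully converted to C6H5NH3+; total volume = 0.02333 L, so [C6H5NH3+] = 0.001393/0.02333 = 0.05972 M.
Ka(C6H5NH3+) = Kw/Kb = 1.0e-14 / 4.3 x 10^-10 = 2.33e-5.
[H^+] = sqrt(Ka x [C6H5NH3+]) = sqrt(2.33e-5 x 0.05972) = 0.00118 M.
pH = -log(0.00118) = 2.93.

2.93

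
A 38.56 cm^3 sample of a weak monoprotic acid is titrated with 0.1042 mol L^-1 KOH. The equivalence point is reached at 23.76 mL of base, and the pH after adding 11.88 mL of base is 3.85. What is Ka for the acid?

11.88 mL is half of the equivalence volume, so this is the half-equivalence point where [HA] = [A^-].
At half-equivalence pH = pKa, so pKa = 3.85.
Ka = 10^(-3.85) = 1.4 x 10^-4.

1.4 x 10^-4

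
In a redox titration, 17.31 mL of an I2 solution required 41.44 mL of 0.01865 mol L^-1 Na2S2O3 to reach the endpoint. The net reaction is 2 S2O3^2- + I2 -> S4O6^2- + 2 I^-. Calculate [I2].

0.0223 M

n(Na2S2O3) = 0.01865 x 0.04144 = 0.0007729 mol.
From the balanced equation, 2 mol Na2S2O3 reacts with 1 mol I2, so n(I2) = 0.0007729 x 1/2 = 0.0003864 mol.
[I2] = 0.0003864 / 0.01731 L = 0.0223 M.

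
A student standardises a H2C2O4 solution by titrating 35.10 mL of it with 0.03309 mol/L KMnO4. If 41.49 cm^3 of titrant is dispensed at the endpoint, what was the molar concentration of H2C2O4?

n(KMnO4) = 0.03309 x 0.04149 = 0.001373 mol.
From the balanced equation, 2 mol KMnO4 reacts with 5 mol H2C2O4, so n(H2C2O4) = 0.001373 x 5/2 = 0.003432 mol.
[H2C2O4] = 0.003432 / 0.03510 L = 0.0978 M.

0.0978 M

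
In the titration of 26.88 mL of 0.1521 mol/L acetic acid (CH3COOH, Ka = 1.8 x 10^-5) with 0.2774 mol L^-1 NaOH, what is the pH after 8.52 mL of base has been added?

4.88

Initial n(CH3COOH) = 0.1521 x 0.02688 = 0.004088 mol.
n(NaOH) added = 0.2774 x 0.008520 = 0.002363 mol, converting that many moles of CH3COOH to CH3COO-.
Remaining n(CH3COOH) = 0.001725 mol; n(CH3COO-) = 0.002363 mol.
By Henderson-Hasselbalch, pH = pKa + log([A^-]/[HA]) = 4.74 + log(0.002363/0.001725) = 4.74 + (+0.14) = 4.88.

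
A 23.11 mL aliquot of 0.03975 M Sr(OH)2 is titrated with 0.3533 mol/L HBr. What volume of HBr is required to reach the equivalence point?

5.20 mL

n(Sr(OH)2) = 0.03975 mol/L x 0.02311 L = 0.0009186 mol.
The neutralisation is 1 Sr(OH)2 : 2 HBr, so n(HBr) = 0.0009186 x 2/1 = 0.001837 mol.
V(HBr) = 0.001837 / 0.3533 = 0.005200 L = 5.20 mL.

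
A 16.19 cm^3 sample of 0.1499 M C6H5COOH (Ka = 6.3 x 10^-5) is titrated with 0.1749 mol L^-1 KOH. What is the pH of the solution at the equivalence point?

8.55

n(C6H5COOH) = 0.1499 x 0.01619 = 0.002427 mol; V(KOH) at equivalence = 0.002427/0.1749 = 0.01388 L.
At equivalence all the acid is converted to C6H5COO-; total volume = 0.01619 + 0.01388 = 0.03007 L, so [C6H5COO-] = 0.002427/0.03007 = 0.08072 M.
Kb = Kw/Ka = 1.0e-14 / 6.3 x 10^-5 = 1.59e-10.
[OH^-] = sqrt(Kb x [C6H5COO-]) = sqrt(1.59e-10 x 0.08072) = 3.58e-6 M.
pOH = 5.45, so pH = 14.00 - 5.45 = 8.55.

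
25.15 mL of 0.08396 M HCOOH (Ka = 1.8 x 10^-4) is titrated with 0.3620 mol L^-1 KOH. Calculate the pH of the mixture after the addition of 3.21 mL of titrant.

3.83

Initial n(HCOOH) = 0.08396 x 0.02515 = 0.002112 mol.
n(KOH) added = 0.3620 x 0.003210 = 0.001162 mol, converting that many moles of HCOOH to HCOO-.
Remaining n(HCOOH) = 0.0009496 mol; n(HCOO-) = 0.001162 mol.
By Henderson-Hasselbalch, pH = pKa + log([A^-]/[HA]) = 3.74 + log(0.001162/0.0009496) = 3.74 + (+0.09) = 3.83.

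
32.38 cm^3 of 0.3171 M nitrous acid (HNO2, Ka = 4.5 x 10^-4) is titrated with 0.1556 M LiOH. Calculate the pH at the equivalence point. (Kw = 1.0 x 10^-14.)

8.18

n(HNO2) = 0.3171 x 0.03238 = 0.01027 mol; V(LiOH) at equivalence = 0.01027/0.1556 = 0.06599 L.
At equivalence all the acid is converted to NO2-; total volume = 0.03238 + 0.06599 = 0.09837 L, so [NO2-] = 0.01027/0.09837 = 0.1044 M.
Kb = Kw/Ka = 1.0e-14 / 4.5 x 10^-4 = 2.22e-11.
[OH^-] = sqrt(Kb x [NO2-]) = sqrt(2.22e-11 x 0.1044) = 1.52e-6 M.
pOH = 5.82, so pH = 14.00 - 5.82 = 8.18.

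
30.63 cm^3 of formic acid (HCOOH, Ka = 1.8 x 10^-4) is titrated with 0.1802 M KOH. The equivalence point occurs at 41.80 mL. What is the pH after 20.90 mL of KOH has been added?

3.74

20.90 mL is exactly half the equivalence volume (41.80/2), i.e. the half-equivalence point.
There, n(HA) = n(A^-), so pH = pKa = -log(1.8 x 10^-4) = 3.74.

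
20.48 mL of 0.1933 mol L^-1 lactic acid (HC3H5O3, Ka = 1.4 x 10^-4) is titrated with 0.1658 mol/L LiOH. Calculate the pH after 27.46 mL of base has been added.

12.09

n(acid) = 0.1933 x 0.02048 = 0.003959 mol; n(LiOH) added = 0.1658 x 0.02746 = 0.004553 mol.
Base is in excess by 0.004553 - 0.003959 = 0.0005941 mol in a total volume of 0.04794 L.
[OH^-] = 0.0005941/0.04794 = 0.01239 M, so pOH = 1.91 and pH = 14.00 - 1.91 = 12.09.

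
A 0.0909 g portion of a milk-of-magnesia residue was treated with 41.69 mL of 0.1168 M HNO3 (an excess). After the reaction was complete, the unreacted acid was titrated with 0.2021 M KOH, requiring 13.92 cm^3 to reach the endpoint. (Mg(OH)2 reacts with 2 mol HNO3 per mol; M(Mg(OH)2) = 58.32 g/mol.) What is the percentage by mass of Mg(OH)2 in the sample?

Total n(HNO3) added = 0.1168 x 0.04169 = 0.004869 mol.
n(KOH) used = 0.2021 x 0.01392 = 0.002813 mol, which equals the excess n(HNO3).
So n(HNO3) consumed by the sample = 0.004869 - 0.002813 = 0.002056 mol.
n(Mg(OH)2) = 0.002056 / 2 = 0.001028 mol.
mass Mg(OH)2 = 0.001028 x 58.32 = 0.05996 g, so %Mg(OH)2 = 0.05996/0.0909 x 100 = 66.0%.

66.0%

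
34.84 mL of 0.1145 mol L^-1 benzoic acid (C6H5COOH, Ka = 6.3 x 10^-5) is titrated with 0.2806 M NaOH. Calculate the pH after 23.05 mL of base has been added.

n(acid) = 0.1145 x 0.03484 = 0.003989 mol; n(NaOH) added = 0.2806 x 0.02305 = 0.006468 mol.
Base is in excess by 0.006468 - 0.003989 = 0.002479 mol in a total volume of 0.05789 L.
[OH^-] = 0.002479/0.05789 = 0.04282 M, so pOH = 1.37 and pH = 14.00 - 1.37 = 12.63.

12.63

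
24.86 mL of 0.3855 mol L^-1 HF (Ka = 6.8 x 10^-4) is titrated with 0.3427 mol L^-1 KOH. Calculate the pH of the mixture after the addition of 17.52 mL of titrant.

Initial n(HF) = 0.3855 x 0.02486 = 0.009584 mol.
n(KOH) added = 0.3427 x 0.01752 = 0.006004 mol, converting that many moles of HF to F-.
Remaining n(HF) = 0.003579 mol; n(F-) = 0.006004 mol.
By Henderson-Hasselbalch, pH = pKa + log([A^-]/[HA]) = 3.17 + log(0.006004/0.003579) = 3.17 + (+0.22) = 3.39.

3.39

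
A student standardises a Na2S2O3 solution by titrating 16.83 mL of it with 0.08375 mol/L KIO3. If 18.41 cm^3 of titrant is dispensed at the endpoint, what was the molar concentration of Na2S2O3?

n(KIO3) = 0.08375 x 0.01841 = 0.001542 mol.
From the balanced equation, 1 mol KIO3 reacts with 6 mol Na2S2O3, so n(Na2S2O3) = 0.001542 x 6/1 = 0.009251 mol.
[Na2S2O3] = 0.009251 / 0.01683 L = 0.550 M.

0.550 M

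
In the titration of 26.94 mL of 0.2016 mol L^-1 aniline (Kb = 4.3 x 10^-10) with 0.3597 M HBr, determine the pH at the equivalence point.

n(C6H5NH2) = 0.2016 x 0.02694 = 0.005431 mol; V(HBr) at equivalence = 0.005431/0.3597 = 0.01510 L.
At equivalence the base is fully converted to C6H5NH3+; total volume = 0.04204 L, so [C6H5NH3+] = 0.005431/0.04204 = 0.1292 M.
Ka(C6H5NH3+) = Kw/Kb = 1.0e-14 / 4.3 x 10^-10 = 2.33e-5.
[H^+] = sqrt(Ka x [C6H5NH3+]) = sqrt(2.33e-5 x 0.1292) = 0.00173 M.
pH = -log(0.00173) = 2.76.

2.76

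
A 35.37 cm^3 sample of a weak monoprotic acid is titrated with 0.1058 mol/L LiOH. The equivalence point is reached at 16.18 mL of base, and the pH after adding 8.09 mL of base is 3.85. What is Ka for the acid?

8.09 mL is half of the equivalence volume, so this is the half-equivalence point where [HA] = [A^-].
At half-equivalence pH = pKa, so pKa = 3.85.
Ka = 10^(-3.85) = 1.4 x 10^-4.

1.4 x 10^-4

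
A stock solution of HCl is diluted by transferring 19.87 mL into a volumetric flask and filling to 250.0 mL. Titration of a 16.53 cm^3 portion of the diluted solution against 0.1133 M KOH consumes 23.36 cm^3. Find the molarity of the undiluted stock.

2.01 M

n(KOH) = 0.1133 x 0.02336 = 0.002647 mol.
n(HCl) in the aliquot = 0.002647 mol.
[diluted HCl] = 0.002647 / 0.01653 = 0.1601 M.
Dilution factor = 250.0/19.87 = 12.58, so [stock] = 0.1601 x 12.58 = 2.01 M.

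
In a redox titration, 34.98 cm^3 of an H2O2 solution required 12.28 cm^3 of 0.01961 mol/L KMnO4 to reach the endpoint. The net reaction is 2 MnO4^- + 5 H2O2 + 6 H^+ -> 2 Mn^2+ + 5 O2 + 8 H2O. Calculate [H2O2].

n(KMnO4) = 0.01961 x 0.01228 = 0.0002408 mol.
From the balanced equation, 2 mol KMnO4 reacts with 5 mol H2O2, so n(H2O2) = 0.0002408 x 5/2 = 0.0006020 mol.
[H2O2] = 0.0006020 / 0.03498 L = 0.0172 M.

0.0172 M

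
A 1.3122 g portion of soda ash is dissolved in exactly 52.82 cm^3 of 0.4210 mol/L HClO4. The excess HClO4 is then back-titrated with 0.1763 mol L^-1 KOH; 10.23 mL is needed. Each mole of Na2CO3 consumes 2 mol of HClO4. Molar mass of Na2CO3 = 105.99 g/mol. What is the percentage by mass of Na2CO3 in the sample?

Total n(HClO4) added = 0.4210 x 0.05282 = 0.02224 mol.
n(KOH) used = 0.1763 x 0.01023 = 0.001804 mol, which equals the excess n(HClO4).
So n(HClO4) consumed by the sample = 0.02224 - 0.001804 = 0.02043 mol.
n(Na2CO3) = 0.02043 / 2 = 0.01022 mol.
mass Na2CO3 = 0.01022 x 105.99 = 1.083 g, so %Na2CO3 = 1.083/1.3122 x 100 = 82.5%.

82.5%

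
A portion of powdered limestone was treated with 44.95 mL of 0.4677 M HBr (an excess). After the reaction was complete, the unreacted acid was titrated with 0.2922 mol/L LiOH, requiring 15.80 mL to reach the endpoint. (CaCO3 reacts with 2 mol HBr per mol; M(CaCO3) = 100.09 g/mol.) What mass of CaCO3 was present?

0.821 g

Total n(HBr) added = 0.4677 x 0.04495 = 0.02102 mol.
n(LiOH) used = 0.2922 x 0.01580 = 0.004617 mol, which equals the excess n(HBr).
So n(HBr) consumed by the sample = 0.02102 - 0.004617 = 0.01641 mol.
n(CaCO3) = 0.01641 / 2 = 0.008203 mol.
mass = 0.008203 mol x 100.09 g/mol = 0.821 g.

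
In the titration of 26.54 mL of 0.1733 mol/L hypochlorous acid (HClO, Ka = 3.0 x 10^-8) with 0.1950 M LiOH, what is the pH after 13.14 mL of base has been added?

Initial n(HClO) = 0.1733 x 0.02654 = 0.004599 mol.
n(LiOH) added = 0.1950 x 0.01314 = 0.002562 mol, converting that many moles of HClO to ClO-.
Remaining n(HClO) = 0.002037 mol; n(ClO-) = 0.002562 mol.
By Henderson-Hasselbalch, pH = pKa + log([A^-]/[HA]) = 7.52 + log(0.002562/0.002037) = 7.52 + (+0.10) = 7.62.

7.62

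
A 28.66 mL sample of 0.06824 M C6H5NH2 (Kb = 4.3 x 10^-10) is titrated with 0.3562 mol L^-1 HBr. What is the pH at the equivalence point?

n(C6H5NH2) = 0.06824 x 0.02866 = 0.001956 mol; V(HBr) at equivalence = 0.001956/0.3562 = 0.005491 L.
At equivalence the base is fully converted to C6H5NH3+; total volume = 0.03415 L, so [C6H5NH3+] = 0.001956/0.03415 = 0.05727 M.
Ka(C6H5NH3+) = Kw/Kb = 1.0e-14 / 4.3 x 10^-10 = 2.33e-5.
[H^+] = sqrt(Ka x [C6H5NH3+]) = sqrt(2.33e-5 x 0.05727) = 0.00115 M.
pH = -log(0.00115) = 2.94.

2.94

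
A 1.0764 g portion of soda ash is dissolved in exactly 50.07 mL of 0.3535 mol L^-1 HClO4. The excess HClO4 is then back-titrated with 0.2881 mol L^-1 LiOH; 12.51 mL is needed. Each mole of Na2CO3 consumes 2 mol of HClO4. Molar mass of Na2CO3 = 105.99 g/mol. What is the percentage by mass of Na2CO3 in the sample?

69.4%

Total n(HClO4) added = 0.3535 x 0.05007 = 0.01770 mol.
n(LiOH) used = 0.2881 x 0.01251 = 0.003604 mol, which equals the excess n(HClO4).
So n(HClO4) consumed by the sample = 0.01770 - 0.003604 = 0.01410 mol.
n(Na2CO3) = 0.01410 / 2 = 0.007048 mol.
mass Na2CO3 = 0.007048 x 105.99 = 0.7470 g, so %Na2CO3 = 0.7470/1.0764 x 100 = 69.4%.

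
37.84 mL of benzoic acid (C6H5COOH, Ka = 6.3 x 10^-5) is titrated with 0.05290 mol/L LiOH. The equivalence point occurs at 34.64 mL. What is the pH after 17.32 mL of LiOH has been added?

4.20

17.32 mL is exactly half the equivalence volume (34.64/2), i.e. the half-equivalence point.
There, n(HA) = n(A^-), so pH = pKa = -log(6.3 x 10^-5) = 4.20.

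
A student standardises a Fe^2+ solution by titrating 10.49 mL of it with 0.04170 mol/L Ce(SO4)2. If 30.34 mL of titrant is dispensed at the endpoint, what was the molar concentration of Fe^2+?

0.121 M

n(Ce(SO4)2) = 0.04170 x 0.03034 = 0.001265 mol.
From the balanced equation, 1 mol Ce(SO4)2 reacts with 1 mol Fe^2+, so n(Fe^2+) = 0.001265 x 1/1 = 0.001265 mol.
[Fe^2+] = 0.001265 / 0.01049 L = 0.121 M.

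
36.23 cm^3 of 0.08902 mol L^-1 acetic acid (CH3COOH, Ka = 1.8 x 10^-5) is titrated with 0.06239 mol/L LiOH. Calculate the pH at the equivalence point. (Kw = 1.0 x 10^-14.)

n(CH3COOH) = 0.08902 x 0.03623 = 0.003225 mol; V(LiOH) at equivalence = 0.003225/0.06239 = 0.05169 L.
At equivalence all the acid is converted to CH3COO-; total volume = 0.03623 + 0.05169 = 0.08792 L, so [CH3COO-] = 0.003225/0.08792 = 0.03668 M.
Kb = Kw/Ka = 1.0e-14 / 1.8 x 10^-5 = 5.56e-10.
[OH^-] = sqrt(Kb x [CH3COO-]) = sqrt(5.56e-10 x 0.03668) = 4.51e-6 M.
pOH = 5.35, so pH = 14.00 - 5.35 = 8.65.

8.65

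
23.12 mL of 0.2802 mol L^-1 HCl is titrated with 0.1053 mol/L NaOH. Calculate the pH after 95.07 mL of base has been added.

n(acid) = 0.2802 x 0.02312 = 0.006478 mol; n(NaOH) added = 0.1053 x 0.09507 = 0.01001 mol.
Base is in excess by 0.01001 - 0.006478 = 0.003533 mol in a total volume of 0.1182 L.
[OH^-] = 0.003533/0.1182 = 0.02989 M, so pOH = 1.52 and pH = 14.00 - 1.52 = 12.48.

12.48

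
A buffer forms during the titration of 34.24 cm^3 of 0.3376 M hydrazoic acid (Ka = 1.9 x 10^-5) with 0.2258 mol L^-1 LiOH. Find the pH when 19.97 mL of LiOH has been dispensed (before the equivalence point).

4.53

Initial n(HN3) = 0.3376 x 0.03424 = 0.01156 mol.
n(LiOH) added = 0.2258 x 0.01997 = 0.004509 mol, converting that many moles of HN3 to N3-.
Remaining n(HN3) = 0.007050 mol; n(N3-) = 0.004509 mol.
By Henderson-Hasselbalch, pH = pKa + log([A^-]/[HA]) = 4.72 + log(0.004509/0.007050) = 4.72 + (-0.19) = 4.53.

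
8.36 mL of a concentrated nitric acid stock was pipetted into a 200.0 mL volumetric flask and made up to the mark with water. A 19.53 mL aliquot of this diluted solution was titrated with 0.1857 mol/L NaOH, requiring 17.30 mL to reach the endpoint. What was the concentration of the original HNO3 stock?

3.94 M

n(NaOH) = 0.1857 x 0.01730 = 0.003213 mol.
n(HNO3) in the aliquot = 0.003213 mol.
[diluted HNO3] = 0.003213 / 0.01953 = 0.1645 M.
Dilution factor = 200.0/8.360 = 23.92, so [stock] = 0.1645 x 23.92 = 3.94 M.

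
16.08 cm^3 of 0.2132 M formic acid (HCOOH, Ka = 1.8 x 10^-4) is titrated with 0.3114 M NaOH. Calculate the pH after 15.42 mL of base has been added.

12.64

n(acid) = 0.2132 x 0.01608 = 0.003428 mol; n(NaOH) added = 0.3114 x 0.01542 = 0.004802 mol.
Base is in excess by 0.004802 - 0.003428 = 0.001374 mol in a total volume of 0.03150 L.
[OH^-] = 0.001374/0.03150 = 0.04360 M, so pOH = 1.36 and pH = 14.00 - 1.36 = 12.64.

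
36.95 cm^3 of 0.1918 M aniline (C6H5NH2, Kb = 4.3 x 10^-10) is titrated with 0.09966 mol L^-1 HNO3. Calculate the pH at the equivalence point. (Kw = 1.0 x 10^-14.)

n(C6H5NH2) = 0.1918 x 0.03695 = 0.007087 mol; V(HNO3) at equivalence = 0.007087/0.09966 = 0.07111 L.
At equivalence the base is fully converted to C6H5NH3+; total volume = 0.1081 L, so [C6H5NH3+] = 0.007087/0.1081 = 0.06558 M.
Ka(C6H5NH3+) = Kw/Kb = 1.0e-14 / 4.3 x 10^-10 = 2.33e-5.
[H^+] = sqrt(Ka x [C6H5NH3+]) = sqrt(2.33e-5 x 0.06558) = 0.00123 M.
pH = -log(0.00123) = 2.91.

2.91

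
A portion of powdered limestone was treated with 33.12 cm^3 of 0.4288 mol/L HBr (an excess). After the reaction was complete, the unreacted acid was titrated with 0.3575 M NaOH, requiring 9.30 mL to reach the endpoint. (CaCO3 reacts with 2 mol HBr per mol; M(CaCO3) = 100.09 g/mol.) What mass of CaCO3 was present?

Total n(HBr) added = 0.4288 x 0.03312 = 0.01420 mol.
n(NaOH) used = 0.3575 x 0.009300 = 0.003325 mol, which equals the excess n(HBr).
So n(HBr) consumed by the sample = 0.01420 - 0.003325 = 0.01088 mol.
n(CaCO3) = 0.01088 / 2 = 0.005439 mol.
mass = 0.005439 mol x 100.09 g/mol = 0.544 g.

0.544 g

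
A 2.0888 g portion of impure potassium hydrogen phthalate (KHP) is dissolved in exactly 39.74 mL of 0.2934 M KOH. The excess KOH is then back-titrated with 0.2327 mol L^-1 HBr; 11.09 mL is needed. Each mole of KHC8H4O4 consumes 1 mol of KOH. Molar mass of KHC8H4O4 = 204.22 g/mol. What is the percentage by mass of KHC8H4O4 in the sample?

Total n(KOH) added = 0.2934 x 0.03974 = 0.01166 mol.
n(HBr) used = 0.2327 x 0.01109 = 0.002581 mol, which equals the excess n(KOH).
So n(KOH) consumed by the sample = 0.01166 - 0.002581 = 0.009079 mol.
n(KHC8H4O4) = 0.009079 / 1 = 0.009079 mol.
mass KHC8H4O4 = 0.009079 x 204.22 = 1.854 g, so %KHC8H4O4 = 1.854/2.0888 x 100 = 88.8%.

88.8%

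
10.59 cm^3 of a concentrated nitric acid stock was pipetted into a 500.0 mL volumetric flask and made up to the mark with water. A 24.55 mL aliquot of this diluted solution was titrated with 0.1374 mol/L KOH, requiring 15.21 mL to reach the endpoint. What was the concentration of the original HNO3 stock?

n(KOH) = 0.1374 x 0.01521 = 0.002090 mol.
n(HNO3) in the aliquot = 0.002090 mol.
[diluted HNO3] = 0.002090 / 0.02455 = 0.08513 M.
Dilution factor = 500.0/10.59 = 47.21, so [stock] = 0.08513 x 47.21 = 4.02 M.

4.02 M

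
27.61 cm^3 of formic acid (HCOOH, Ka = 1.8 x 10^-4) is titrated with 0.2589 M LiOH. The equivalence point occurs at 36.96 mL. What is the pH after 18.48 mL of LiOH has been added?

18.48 mL is exactly half the equivalence volume (36.96/2), i.e. the half-equivalence point.
There, n(HA) = n(A^-), so pH = pKa = -log(1.8 x 10^-4) = 3.74.

3.74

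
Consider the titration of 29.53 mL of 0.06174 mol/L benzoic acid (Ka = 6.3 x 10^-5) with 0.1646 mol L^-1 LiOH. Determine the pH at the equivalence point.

8.43

n(C6H5COOH) = 0.06174 x 0.02953 = 0.001823 mol; V(LiOH) at equivalence = 0.001823/0.1646 = 0.01108 L.
At equivalence all the acid is converted to C6H5COO-; total volume = 0.02953 + 0.01108 = 0.04061 L, so [C6H5COO-] = 0.001823/0.04061 = 0.04490 M.
Kb = Kw/Ka = 1.0e-14 / 6.3 x 10^-5 = 1.59e-10.
[OH^-] = sqrt(Kb x [C6H5COO-]) = sqrt(1.59e-10 x 0.04490) = 2.67e-6 M.
pOH = 5.57, so pH = 14.00 - 5.57 = 8.43.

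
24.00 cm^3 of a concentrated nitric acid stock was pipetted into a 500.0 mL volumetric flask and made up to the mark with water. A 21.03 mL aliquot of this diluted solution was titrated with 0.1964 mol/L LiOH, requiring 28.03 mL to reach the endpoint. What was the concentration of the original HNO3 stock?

n(LiOH) = 0.1964 x 0.02803 = 0.005505 mol.
n(HNO3) in the aliquot = 0.005505 mol.
[diluted HNO3] = 0.005505 / 0.02103 = 0.2618 M.
Dilution factor = 500.0/24.00 = 20.83, so [stock] = 0.2618 x 20.83 = 5.45 M.

5.45 M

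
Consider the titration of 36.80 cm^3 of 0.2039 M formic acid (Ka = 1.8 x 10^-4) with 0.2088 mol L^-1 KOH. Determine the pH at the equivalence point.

n(HCOOH) = 0.2039 x 0.03680 = 0.007504 mol; V(KOH) at equivalence = 0.007504/0.2088 = 0.03594 L.
At equivalence all the acid is converted to HCOO-; total volume = 0.03680 + 0.03594 = 0.07274 L, so [HCOO-] = 0.007504/0.07274 = 0.1032 M.
Kb = Kw/Ka = 1.0e-14 / 1.8 x 10^-4 = 5.56e-11.
[OH^-] = sqrt(Kb x [HCOO-]) = sqrt(5.56e-11 x 0.1032) = 2.39e-6 M.
pOH = 5.62, so pH = 14.00 - 5.62 = 8.38.

8.38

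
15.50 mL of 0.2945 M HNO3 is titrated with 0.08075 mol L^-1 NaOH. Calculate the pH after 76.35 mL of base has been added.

n(acid) = 0.2945 x 0.01550 = 0.004565 mol; n(NaOH) added = 0.08075 x 0.07635 = 0.006165 mol.
Base is in excess by 0.006165 - 0.004565 = 0.001601 mol in a total volume of 0.09185 L.
[OH^-] = 0.001601/0.09185 = 0.01743 M, so pOH = 1.76 and pH = 14.00 - 1.76 = 12.24.

12.24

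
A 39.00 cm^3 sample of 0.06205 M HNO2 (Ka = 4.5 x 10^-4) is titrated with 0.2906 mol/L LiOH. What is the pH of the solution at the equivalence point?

8.03

n(HNO2) = 0.06205 x 0.03900 = 0.002420 mol; V(LiOH) at equivalence = 0.002420/0.2906 = 0.008327 L.
At equivalence all the acid is converted to NO2-; total volume = 0.03900 + 0.008327 = 0.04733 L, so [NO2-] = 0.002420/0.04733 = 0.05113 M.
Kb = Kw/Ka = 1.0e-14 / 4.5 x 10^-4 = 2.22e-11.
[OH^-] = sqrt(Kb x [NO2-]) = sqrt(2.22e-11 x 0.05113) = 1.07e-6 M.
pOH = 5.97, so pH = 14.00 - 5.97 = 8.03.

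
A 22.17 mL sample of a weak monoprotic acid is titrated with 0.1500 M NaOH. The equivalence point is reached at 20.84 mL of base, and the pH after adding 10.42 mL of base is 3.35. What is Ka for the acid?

4.5 x 10^-4

10.42 mL is half of the equivalence volume, so this is the half-equivalence point where [HA] = [A^-].
At half-equivalence pH = pKa, so pKa = 3.35.
Ka = 10^(-3.35) = 4.5 x 10^-4.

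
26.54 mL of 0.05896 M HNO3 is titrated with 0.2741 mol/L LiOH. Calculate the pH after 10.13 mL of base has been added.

n(acid) = 0.05896 x 0.02654 = 0.001565 mol; n(LiOH) added = 0.2741 x 0.01013 = 0.002777 mol.
Base is in excess by 0.002777 - 0.001565 = 0.001212 mol in a total volume of 0.03667 L.
[OH^-] = 0.001212/0.03667 = 0.03305 M, so pOH = 1.48 and pH = 14.00 - 1.48 = 12.52.

12.52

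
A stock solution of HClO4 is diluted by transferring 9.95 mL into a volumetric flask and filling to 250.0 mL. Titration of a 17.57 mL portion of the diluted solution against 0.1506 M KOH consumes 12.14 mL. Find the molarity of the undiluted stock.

n(KOH) = 0.1506 x 0.01214 = 0.001828 mol.
n(HClO4) in the aliquot = 0.001828 mol.
[diluted HClO4] = 0.001828 / 0.01757 = 0.1041 M.
Dilution factor = 250.0/9.950 = 25.13, so [stock] = 0.1041 x 25.13 = 2.61 M.

2.61 M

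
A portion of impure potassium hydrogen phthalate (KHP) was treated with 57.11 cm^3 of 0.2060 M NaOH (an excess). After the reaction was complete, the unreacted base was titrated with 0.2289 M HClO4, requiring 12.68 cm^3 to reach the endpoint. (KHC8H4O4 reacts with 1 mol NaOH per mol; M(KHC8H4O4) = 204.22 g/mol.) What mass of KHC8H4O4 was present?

1.81 g

Total n(NaOH) added = 0.2060 x 0.05711 = 0.01176 mol.
n(HClO4) used = 0.2289 x 0.01268 = 0.002902 mol, which equals the excess n(NaOH).
So n(NaOH) consumed by the sample = 0.01176 - 0.002902 = 0.008862 mol.
n(KHC8H4O4) = 0.008862 / 1 = 0.008862 mol.
mass = 0.008862 mol x 204.22 g/mol = 1.81 g.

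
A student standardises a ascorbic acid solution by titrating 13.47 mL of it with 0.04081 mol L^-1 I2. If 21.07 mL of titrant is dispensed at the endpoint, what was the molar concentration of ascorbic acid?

0.0638 M

n(I2) = 0.04081 x 0.02107 = 0.0008599 mol.
From the balanced equation, 1 mol I2 reacts with 1 mol ascorbic acid, so n(ascorbic acid) = 0.0008599 x 1/1 = 0.0008599 mol.
[ascorbic acid] = 0.0008599 / 0.01347 L = 0.0638 M.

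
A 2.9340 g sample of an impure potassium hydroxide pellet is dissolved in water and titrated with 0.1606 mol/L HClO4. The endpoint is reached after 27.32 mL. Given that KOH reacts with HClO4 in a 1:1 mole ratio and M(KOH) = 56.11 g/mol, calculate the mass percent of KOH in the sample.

8.39%

n(HClO4) = 0.1606 x 0.02732 = 0.004388 mol.
n(KOH) = 0.004388 / 1 = 0.004388 mol.
mass of KOH = 0.004388 x 56.11 = 0.2462 g.
% purity = 0.2462 / 2.9340 x 100 = 8.39%.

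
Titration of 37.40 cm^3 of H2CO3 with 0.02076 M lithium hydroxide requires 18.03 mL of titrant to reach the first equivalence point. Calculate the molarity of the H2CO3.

n(LiOH) = 0.02076 x 0.01803 = 0.0003743 mol.
At the first equivalence point, 1 mol OH^- react per mol H2CO3, so n(H2CO3) = 0.0003743 / 1 = 0.0003743 mol.
[H2CO3] = 0.0003743 / 0.03740 L = 0.0100 M.

0.0100 M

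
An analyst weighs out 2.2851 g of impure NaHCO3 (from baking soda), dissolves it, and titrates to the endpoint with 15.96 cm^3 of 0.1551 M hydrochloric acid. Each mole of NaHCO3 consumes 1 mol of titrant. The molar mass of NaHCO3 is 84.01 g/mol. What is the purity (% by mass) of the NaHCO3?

n(HCl) = 0.1551 x 0.01596 = 0.002475 mol.
n(NaHCO3) = 0.002475 / 1 = 0.002475 mol.
mass of NaHCO3 = 0.002475 x 84.01 = 0.2080 g.
% purity = 0.2080 / 2.2851 x 100 = 9.10%.

9.10%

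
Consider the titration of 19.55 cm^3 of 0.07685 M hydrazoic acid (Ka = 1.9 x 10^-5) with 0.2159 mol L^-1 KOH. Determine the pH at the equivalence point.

8.74

n(HN3) = 0.07685 x 0.01955 = 0.001502 mol; V(KOH) at equivalence = 0.001502/0.2159 = 0.006959 L.
At equivalence all the acid is converted to N3-; total volume = 0.01955 + 0.006959 = 0.02651 L, so [N3-] = 0.001502/0.02651 = 0.05668 M.
Kb = Kw/Ka = 1.0e-14 / 1.9 x 10^-5 = 5.26e-10.
[OH^-] = sqrt(Kb x [N3-]) = sqrt(5.26e-10 x 0.05668) = 5.46e-6 M.
pOH = 5.26, so pH = 14.00 - 5.26 = 8.74.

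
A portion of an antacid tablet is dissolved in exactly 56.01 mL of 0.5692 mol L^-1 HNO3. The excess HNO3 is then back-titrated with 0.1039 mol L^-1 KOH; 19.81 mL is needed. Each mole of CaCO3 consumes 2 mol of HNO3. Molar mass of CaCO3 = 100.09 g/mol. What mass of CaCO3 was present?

1.49 g

Total n(HNO3) added = 0.5692 x 0.05601 = 0.03188 mol.
n(KOH) used = 0.1039 x 0.01981 = 0.002058 mol, which equals the excess n(HNO3).
So n(HNO3) consumed by the sample = 0.03188 - 0.002058 = 0.02982 mol.
n(CaCO3) = 0.02982 / 2 = 0.01491 mol.
mass = 0.01491 mol x 100.09 g/mol = 1.49 g.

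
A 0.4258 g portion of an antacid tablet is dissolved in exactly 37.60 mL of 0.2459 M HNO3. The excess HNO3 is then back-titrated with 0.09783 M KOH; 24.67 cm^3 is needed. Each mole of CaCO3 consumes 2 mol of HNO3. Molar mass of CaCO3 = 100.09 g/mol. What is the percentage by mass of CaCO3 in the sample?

Total n(HNO3) added = 0.2459 x 0.03760 = 0.009246 mol.
n(KOH) used = 0.09783 x 0.02467 = 0.002413 mol, which equals the excess n(HNO3).
So n(HNO3) consumed by the sample = 0.009246 - 0.002413 = 0.006832 mol.
n(CaCO3) = 0.006832 / 2 = 0.003416 mol.
mass CaCO3 = 0.003416 x 100.09 = 0.3419 g, so %CaCO3 = 0.3419/0.4258 x 100 = 80.3%.

80.3%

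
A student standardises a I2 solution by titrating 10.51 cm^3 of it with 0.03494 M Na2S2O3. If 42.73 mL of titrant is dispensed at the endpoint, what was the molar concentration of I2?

n(Na2S2O3) = 0.03494 x 0.04273 = 0.001493 mol.
From the balanced equation, 2 mol Na2S2O3 reacts with 1 mol I2, so n(I2) = 0.001493 x 1/2 = 0.0007465 mol.
[I2] = 0.0007465 / 0.01051 L = 0.0710 M.

0.0710 M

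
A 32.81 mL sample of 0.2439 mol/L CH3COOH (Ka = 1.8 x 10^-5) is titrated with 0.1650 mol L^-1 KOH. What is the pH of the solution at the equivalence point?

8.87

n(CH3COOH) = 0.2439 x 0.03281 = 0.008002 mol; V(KOH) at equivalence = 0.008002/0.1650 = 0.04850 L.
At equivalence all the acid is converted to CH3COO-; total volume = 0.03281 + 0.04850 = 0.08131 L, so [CH3COO-] = 0.008002/0.08131 = 0.09842 M.
Kb = Kw/Ka = 1.0e-14 / 1.8 x 10^-5 = 5.56e-10.
[OH^-] = sqrt(Kb x [CH3COO-]) = sqrt(5.56e-10 x 0.09842) = 7.39e-6 M.
pOH = 5.13, so pH = 14.00 - 5.13 = 8.87.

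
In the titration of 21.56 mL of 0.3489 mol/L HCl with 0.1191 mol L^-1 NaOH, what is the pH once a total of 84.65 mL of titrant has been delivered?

n(acid) = 0.3489 x 0.02156 = 0.007522 mol; n(NaOH) added = 0.1191 x 0.08465 = 0.01008 mol.
Base is in excess by 0.01008 - 0.007522 = 0.002560 mol in a total volume of 0.1062 L.
[OH^-] = 0.002560/0.1062 = 0.02410 M, so pOH = 1.62 and pH = 14.00 - 1.62 = 12.38.

12.38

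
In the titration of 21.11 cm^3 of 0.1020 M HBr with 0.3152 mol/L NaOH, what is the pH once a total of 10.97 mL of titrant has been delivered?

n(acid) = 0.1020 x 0.02111 = 0.002153 mol; n(NaOH) added = 0.3152 x 0.01097 = 0.003458 mol.
Base is in excess by 0.003458 - 0.002153 = 0.001305 mol in a total volume of 0.03208 L.
[OH^-] = 0.001305/0.03208 = 0.04066 M, so pOH = 1.39 and pH = 14.00 - 1.39 = 12.61.

12.61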